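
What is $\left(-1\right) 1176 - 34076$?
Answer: $-35252$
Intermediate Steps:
$\left(-1\right) 1176 - 34076 = -1176 - 34076 = -35252$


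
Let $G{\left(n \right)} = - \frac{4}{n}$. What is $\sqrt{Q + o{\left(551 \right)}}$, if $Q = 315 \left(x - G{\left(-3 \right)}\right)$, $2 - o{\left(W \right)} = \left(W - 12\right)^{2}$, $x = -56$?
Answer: $i \sqrt{308579} \approx 555.5 i$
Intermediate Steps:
$o{\left(W \right)} = 2 - \left(-12 + W\right)^{2}$ ($o{\left(W \right)} = 2 - \left(W - 12\right)^{2} = 2 - \left(-12 + W\right)^{2}$)
$Q = -18060$ ($Q = 315 \left(-56 - - \frac{4}{-3}\right) = 315 \left(-56 - \left(-4\right) \left(- \frac{1}{3}\right)\right) = 315 \left(-56 - \frac{4}{3}\right) = 315 \left(- \frac{172}{3}\right) = -18060$)
$\sqrt{Q + o{\left(551 \right)}} = \sqrt{-18060 + \left(2 - \left(-12 + 551\right)^{2}\right)} = \sqrt{-18060 + \left(2 - 539^{2}\right)} = \sqrt{-18060 + \left(2 - 290521\right)} = \sqrt{-18060 - 290519} = \sqrt{-308579} = i \sqrt{308579}$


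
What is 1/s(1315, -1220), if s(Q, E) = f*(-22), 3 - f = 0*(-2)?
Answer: -1/66 ≈ -0.015152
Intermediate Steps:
f = 3 (f = 3 - 0*(-2) = 3 - 1*0 = 3 + 0 = 3)
s(Q, E) = -66 (s(Q, E) = 3*(-22) = -66)
1/s(1315, -1220) = 1/(-66) = -1/66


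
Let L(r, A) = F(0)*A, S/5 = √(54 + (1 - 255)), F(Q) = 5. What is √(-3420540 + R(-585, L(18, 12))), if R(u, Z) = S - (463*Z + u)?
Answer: √(-3447735 + 50*I*√2) ≈ 0.02 + 1856.8*I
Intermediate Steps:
S = 50*I*√2 (S = 5*√(54 + (1 - 255)) = 5*√(54 - 254) = 5*√(-200) = 5*(10*I*√2) = 50*I*√2 ≈ 70.711*I)
L(r, A) = 5*A
R(u, Z) = -u - 463*Z + 50*I*√2 (R(u, Z) = 50*I*√2 - (463*Z + u) = 50*I*√2 - (u + 463*Z) = 50*I*√2 + (-u - 463*Z) = -u - 463*Z + 50*I*√2)
√(-3420540 + R(-585, L(18, 12))) = √(-3420540 + (-1*(-585) - 2315*12 + 50*I*√2)) = √(-3420540 + (585 - 463*60 + 50*I*√2)) = √(-3420540 + (585 - 27780 + 50*I*√2)) = √(-3420540 + (-27195 + 50*I*√2)) = √(-3447735 + 50*I*√2)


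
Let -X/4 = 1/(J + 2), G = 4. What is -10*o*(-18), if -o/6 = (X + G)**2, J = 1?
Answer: -7680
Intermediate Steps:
X = -4/3 (X = -4/(1 + 2) = -4/3 ≈ -1.3333)
o = -128/3 (o = -6*(-4/3 + 4)**2 = -6*(8/3)**2 = -6*64/9 = -128/3 ≈ -42.667)
-10*o*(-18) = -10*(-128/3)*(-18) = (1280/3)*(-18) = -7680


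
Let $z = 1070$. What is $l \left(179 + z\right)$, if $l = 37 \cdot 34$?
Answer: $1571242$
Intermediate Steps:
$l = 1258$
$l \left(179 + z\right) = 1258 \left(179 + 1070\right) = 1258 \cdot 1249 = 1571242$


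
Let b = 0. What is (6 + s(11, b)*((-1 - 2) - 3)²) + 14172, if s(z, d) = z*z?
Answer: 18534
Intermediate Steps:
s(z, d) = z²
(6 + s(11, b)*((-1 - 2) - 3)²) + 14172 = (6 + 11²*((-1 - 2) - 3)²) + 14172 = (6 + 121*(-3 - 3)²) + 14172 = (6 + 121*(-6)²) + 14172 = (6 + 121*36) + 14172 = (6 + 4356) + 14172 = 4362 + 14172 = 18534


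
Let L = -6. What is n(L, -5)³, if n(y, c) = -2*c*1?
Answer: 1000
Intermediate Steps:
n(y, c) = -2*c
n(L, -5)³ = (-2*(-5))³ = 10³ = 1000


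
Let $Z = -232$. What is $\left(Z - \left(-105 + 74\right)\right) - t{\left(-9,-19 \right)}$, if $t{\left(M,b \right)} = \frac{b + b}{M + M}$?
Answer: $- \frac{1828}{9} \approx -203.11$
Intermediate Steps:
$t{\left(M,b \right)} = \frac{b}{M}$ ($t{\left(M,b \right)} = \frac{2 b}{2 M} = 2 b \frac{1}{2 M} = \frac{b}{M}$)
$\left(Z - \left(-105 + 74\right)\right) - t{\left(-9,-19 \right)} = \left(-232 - \left(-105 + 74\right)\right) - - \frac{19}{-9} = \left(-232 - -31\right) - \left(-19\right) \left(- \frac{1}{9}\right) = \left(-232 + 31\right) - \frac{19}{9} = -201 - \frac{19}{9} = - \frac{1828}{9}$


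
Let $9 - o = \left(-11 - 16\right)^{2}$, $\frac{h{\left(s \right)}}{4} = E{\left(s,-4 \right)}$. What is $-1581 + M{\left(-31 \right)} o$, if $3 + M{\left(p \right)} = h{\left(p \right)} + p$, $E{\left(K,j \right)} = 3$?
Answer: $14259$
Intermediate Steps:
$h{\left(s \right)} = 12$ ($h{\left(s \right)} = 4 \cdot 3 = 12$)
$o = -720$ ($o = 9 - \left(-11 - 16\right)^{2} = 9 - \left(-27\right)^{2} = 9 - 729 = -720$)
$M{\left(p \right)} = 9 + p$ ($M{\left(p \right)} = -3 + \left(12 + p\right) = 9 + p$)
$-1581 + M{\left(-31 \right)} o = -1581 + \left(9 - 31\right) \left(-720\right) = -1581 - -15840 = -1581 + 15840 = 14259$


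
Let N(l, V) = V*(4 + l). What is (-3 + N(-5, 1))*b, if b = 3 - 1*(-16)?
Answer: -76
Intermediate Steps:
b = 19 (b = 3 + 16 = 19)
(-3 + N(-5, 1))*b = (-3 + 1*(4 - 5))*19 = (-3 + 1*(-1))*19 = (-3 - 1)*19 = -4*19 = -76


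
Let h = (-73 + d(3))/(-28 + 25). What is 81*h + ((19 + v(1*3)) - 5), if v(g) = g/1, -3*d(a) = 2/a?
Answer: 1994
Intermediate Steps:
d(a) = -2/(3*a)
h = 659/27 (h = (-73 - ⅔/3)/(-28 + 25) = (-73 - ⅔*⅓)/(-3) = (-73 - 2/9)*(-⅓) = -659/9*(-⅓) = 659/27 ≈ 24.407)
v(g) = g (v(g) = g*1 = g)
81*h + ((19 + v(1*3)) - 5) = 81*(659/27) + ((19 + 1*3) - 5) = 1977 + ((19 + 3) - 5) = 1977 + (22 - 5) = 1977 + 17 = 1994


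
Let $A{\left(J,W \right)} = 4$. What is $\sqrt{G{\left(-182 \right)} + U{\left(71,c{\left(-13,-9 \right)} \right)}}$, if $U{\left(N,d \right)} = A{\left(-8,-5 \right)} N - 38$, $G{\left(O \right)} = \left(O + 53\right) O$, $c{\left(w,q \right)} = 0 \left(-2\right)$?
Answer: $6 \sqrt{659} \approx 154.03$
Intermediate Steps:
$c{\left(w,q \right)} = 0$
$G{\left(O \right)} = O \left(53 + O\right)$ ($G{\left(O \right)} = \left(53 + O\right) O = O \left(53 + O\right)$)
$U{\left(N,d \right)} = -38 + 4 N$ ($U{\left(N,d \right)} = 4 N - 38 = -38 + 4 N$)
$\sqrt{G{\left(-182 \right)} + U{\left(71,c{\left(-13,-9 \right)} \right)}} = \sqrt{- 182 \left(53 - 182\right) + \left(-38 + 4 \cdot 71\right)} = \sqrt{\left(-182\right) \left(-129\right) + \left(-38 + 284\right)} = \sqrt{23478 + 246} = \sqrt{23724} = 6 \sqrt{659}$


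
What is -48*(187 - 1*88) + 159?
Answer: -4593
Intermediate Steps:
-48*(187 - 1*88) + 159 = -48*(187 - 88) + 159 = -48*99 + 159 = -4752 + 159 = -4593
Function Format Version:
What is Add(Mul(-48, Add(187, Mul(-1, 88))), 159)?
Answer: -4593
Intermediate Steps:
Add(Mul(-48, Add(187, Mul(-1, 88))), 159) = Add(Mul(-48, Add(187, -88)), 159) = Add(Mul(-48, 99), 159) = Add(-4752, 159) = -4593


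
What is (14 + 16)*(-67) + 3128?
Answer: 1118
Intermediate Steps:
(14 + 16)*(-67) + 3128 = 30*(-67) + 3128 = -2010 + 3128 = 1118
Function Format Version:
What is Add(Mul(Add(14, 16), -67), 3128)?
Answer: 1118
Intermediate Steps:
Add(Mul(Add(14, 16), -67), 3128) = Add(Mul(30, -67), 3128) = Add(-2010, 3128) = 1118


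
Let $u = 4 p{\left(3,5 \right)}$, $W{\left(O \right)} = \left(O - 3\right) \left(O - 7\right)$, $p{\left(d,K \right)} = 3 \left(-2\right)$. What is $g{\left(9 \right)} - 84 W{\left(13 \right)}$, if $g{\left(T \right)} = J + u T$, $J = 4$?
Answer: $-5252$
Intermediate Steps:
$p{\left(d,K \right)} = -6$
$W{\left(O \right)} = \left(-7 + O\right) \left(-3 + O\right)$ ($W{\left(O \right)} = \left(-3 + O\right) \left(-7 + O\right) = \left(-7 + O\right) \left(-3 + O\right)$)
$u = -24$ ($u = 4 \left(-6\right) = -24$)
$g{\left(T \right)} = 4 - 24 T$
$g{\left(9 \right)} - 84 W{\left(13 \right)} = \left(4 - 216\right) - 84 \left(21 + 13^{2} - 130\right) = \left(4 - 216\right) - 84 \left(21 + 169 - 130\right) = -212 - 5040 = -5252$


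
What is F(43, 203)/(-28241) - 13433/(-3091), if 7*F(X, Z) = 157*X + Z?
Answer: 2634034657/611050517 ≈ 4.3107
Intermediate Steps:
F(X, Z) = Z/7 + 157*X/7 (F(X, Z) = (157*X + Z)/7 = (Z + 157*X)/7 = Z/7 + 157*X/7)
F(43, 203)/(-28241) - 13433/(-3091) = ((1/7)*203 + (157/7)*43)/(-28241) - 13433/(-3091) = (29 + 6751/7)*(-1/28241) - 13433*(-1/3091) = (6954/7)*(-1/28241) + 13433/3091 = -6954/197687 + 13433/3091 = 2634034657/611050517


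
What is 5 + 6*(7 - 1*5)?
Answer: 17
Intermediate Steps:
5 + 6*(7 - 1*5) = 5 + 6*(7 - 5) = 5 + 6*2 = 5 + 12 = 17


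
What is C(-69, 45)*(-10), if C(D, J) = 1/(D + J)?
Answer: 5/12 ≈ 0.41667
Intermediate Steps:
C(-69, 45)*(-10) = -10/(-69 + 45) = -10/(-24) = -1/24*(-10) = 5/12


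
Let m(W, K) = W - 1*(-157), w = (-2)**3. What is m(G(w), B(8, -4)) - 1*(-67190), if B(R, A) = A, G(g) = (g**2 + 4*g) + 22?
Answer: 67401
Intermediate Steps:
w = -8
G(g) = 22 + g**2 + 4*g
m(W, K) = 157 + W (m(W, K) = W + 157 = 157 + W)
m(G(w), B(8, -4)) - 1*(-67190) = (157 + (22 + (-8)**2 + 4*(-8))) - 1*(-67190) = (157 + (22 + 64 - 32)) + 67190 = (157 + 54) + 67190 = 211 + 67190 = 67401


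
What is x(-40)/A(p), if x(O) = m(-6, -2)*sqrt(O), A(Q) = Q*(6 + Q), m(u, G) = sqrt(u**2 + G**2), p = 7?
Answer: 40*I/91 ≈ 0.43956*I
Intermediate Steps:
m(u, G) = sqrt(G**2 + u**2)
x(O) = 2*sqrt(10)*sqrt(O) (x(O) = sqrt((-2)**2 + (-6)**2)*sqrt(O) = sqrt(4 + 36)*sqrt(O) = sqrt(40)*sqrt(O) = (2*sqrt(10))*sqrt(O) = 2*sqrt(10)*sqrt(O))
x(-40)/A(p) = (2*sqrt(10)*sqrt(-40))/((7*(6 + 7))) = (2*sqrt(10)*(2*I*sqrt(10)))/((7*13)) = (40*I)/91 = (40*I)*(1/91) = 40*I/91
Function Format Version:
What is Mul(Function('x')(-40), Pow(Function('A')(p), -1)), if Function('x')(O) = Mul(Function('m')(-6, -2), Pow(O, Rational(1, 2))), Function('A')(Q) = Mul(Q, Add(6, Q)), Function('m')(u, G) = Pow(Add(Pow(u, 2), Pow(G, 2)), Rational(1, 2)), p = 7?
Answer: Mul(Rational(40, 91), I) ≈ Mul(0.43956, I)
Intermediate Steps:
Function('m')(u, G) = Pow(Add(Pow(G, 2), Pow(u, 2)), Rational(1, 2))
Function('x')(O) = Mul(2, Pow(10, Rational(1, 2)), Pow(O, Rational(1, 2))) (Function('x')(O) = Mul(Pow(Add(Pow(-2, 2), Pow(-6, 2)), Rational(1, 2)), Pow(O, Rational(1, 2))) = Mul(Pow(Add(4, 36), Rational(1, 2)), Pow(O, Rational(1, 2))) = Mul(Pow(40, Rational(1, 2)), Pow(O, Rational(1, 2))) = Mul(Mul(2, Pow(10, Rational(1, 2))), Pow(O, Rational(1, 2))) = Mul(2, Pow(10, Rational(1, 2)), Pow(O, Rational(1, 2))))
Mul(Function('x')(-40), Pow(Function('A')(p), -1)) = Mul(Mul(2, Pow(10, Rational(1, 2)), Pow(-40, Rational(1, 2))), Pow(Mul(7, Add(6, 7)), -1)) = Mul(Mul(2, Pow(10, Rational(1, 2)), Mul(2, I, Pow(10, Rational(1, 2)))), Pow(Mul(7, 13), -1)) = Mul(Mul(40, I), Pow(91, -1)) = Mul(Mul(40, I), Rational(1, 91)) = Mul(Rational(40, 91), I)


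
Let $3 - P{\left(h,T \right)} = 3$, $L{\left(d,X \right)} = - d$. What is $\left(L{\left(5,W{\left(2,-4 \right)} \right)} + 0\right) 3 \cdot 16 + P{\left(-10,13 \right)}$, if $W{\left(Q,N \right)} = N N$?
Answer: $-240$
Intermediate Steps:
$W{\left(Q,N \right)} = N^{2}$
$P{\left(h,T \right)} = 0$ ($P{\left(h,T \right)} = 3 - 3 = 0$)
$\left(L{\left(5,W{\left(2,-4 \right)} \right)} + 0\right) 3 \cdot 16 + P{\left(-10,13 \right)} = \left(\left(-1\right) 5 + 0\right) 3 \cdot 16 + 0 = \left(-5 + 0\right) 3 \cdot 16 + 0 = \left(-5\right) 3 \cdot 16 + 0 = \left(-15\right) 16 + 0 = -240 + 0 = -240$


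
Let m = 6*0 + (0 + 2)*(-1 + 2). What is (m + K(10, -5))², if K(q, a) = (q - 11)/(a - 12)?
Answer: 1225/289 ≈ 4.2388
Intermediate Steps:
K(q, a) = (-11 + q)/(-12 + a)
m = 2 (m = 0 + 2*1 = 0 + 2 = 2)
(m + K(10, -5))² = (2 + (-11 + 10)/(-12 - 5))² = (2 - 1/(-17))² = (2 - 1/17*(-1))² = (2 + 1/17)² = (35/17)² = 1225/289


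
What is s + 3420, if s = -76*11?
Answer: 2584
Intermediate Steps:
s = -836
s + 3420 = -836 + 3420 = 2584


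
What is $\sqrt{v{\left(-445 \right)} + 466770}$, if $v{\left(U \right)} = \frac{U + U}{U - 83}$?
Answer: $\frac{5 \sqrt{325321194}}{132} \approx 683.21$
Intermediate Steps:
$v{\left(U \right)} = \frac{2 U}{-83 + U}$
$\sqrt{v{\left(-445 \right)} + 466770} = \sqrt{2 \left(-445\right) \frac{1}{-83 - 445} + 466770} = \sqrt{2 \left(-445\right) \frac{1}{-528} + 466770} = \sqrt{2 \left(-445\right) \left(- \frac{1}{528}\right) + 466770} = \sqrt{\frac{445}{264} + 466770} = \sqrt{\frac{123227725}{264}} = \frac{5 \sqrt{325321194}}{132}$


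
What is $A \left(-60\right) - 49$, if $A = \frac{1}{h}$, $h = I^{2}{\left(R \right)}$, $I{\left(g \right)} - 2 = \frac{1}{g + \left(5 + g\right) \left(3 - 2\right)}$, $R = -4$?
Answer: $- \frac{353}{5} \approx -70.6$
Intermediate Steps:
$I{\left(g \right)} = 2 + \frac{1}{5 + 2 g}$ ($I{\left(g \right)} = 2 + \frac{1}{g + \left(5 + g\right) \left(3 - 2\right)} = 2 + \frac{1}{g + \left(5 + g\right) 1} = 2 + \frac{1}{g + \left(5 + g\right)} = 2 + \frac{1}{5 + 2 g}$)
$h = \frac{25}{9}$ ($h = \left(\frac{11 + 4 \left(-4\right)}{5 + 2 \left(-4\right)}\right)^{2} = \left(\frac{11 - 16}{5 - 8}\right)^{2} = \left(\frac{1}{-3} \left(-5\right)\right)^{2} = \left(\left(- \frac{1}{3}\right) \left(-5\right)\right)^{2} = \left(\frac{5}{3}\right)^{2} = \frac{25}{9} \approx 2.7778$)
$A = \frac{9}{25}$ ($A = \frac{1}{\frac{25}{9}} = \frac{9}{25} \approx 0.36$)
$A \left(-60\right) - 49 = \frac{9}{25} \left(-60\right) - 49 = - \frac{108}{5} - 49 = - \frac{353}{5}$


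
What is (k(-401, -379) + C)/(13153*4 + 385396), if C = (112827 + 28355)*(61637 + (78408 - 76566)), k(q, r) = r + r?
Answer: 2240522855/109502 ≈ 20461.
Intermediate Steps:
k(q, r) = 2*r
C = 8962092178 (C = 141182*(61637 + 1842) = 141182*63479 = 8962092178)
(k(-401, -379) + C)/(13153*4 + 385396) = (2*(-379) + 8962092178)/(13153*4 + 385396) = (-758 + 8962092178)/(52612 + 385396) = 8962091420/438008 = 8962091420*(1/438008) = 2240522855/109502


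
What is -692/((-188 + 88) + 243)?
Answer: -692/143 ≈ -4.8392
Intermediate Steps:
-692/((-188 + 88) + 243) = -692/(-100 + 243) = -692/143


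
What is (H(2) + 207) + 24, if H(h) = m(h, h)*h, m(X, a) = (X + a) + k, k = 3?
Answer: 245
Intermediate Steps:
m(X, a) = 3 + X + a (m(X, a) = (X + a) + 3 = 3 + X + a)
H(h) = h*(3 + 2*h) (H(h) = (3 + h + h)*h = (3 + 2*h)*h = h*(3 + 2*h))
(H(2) + 207) + 24 = (2*(3 + 2*2) + 207) + 24 = (2*(3 + 4) + 207) + 24 = (2*7 + 207) + 24 = (14 + 207) + 24 = 221 + 24 = 245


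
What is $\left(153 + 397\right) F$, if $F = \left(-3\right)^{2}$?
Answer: $4950$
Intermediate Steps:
$F = 9$
$\left(153 + 397\right) F = \left(153 + 397\right) 9 = 550 \cdot 9 = 4950$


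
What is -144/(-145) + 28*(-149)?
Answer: -604796/145 ≈ -4171.0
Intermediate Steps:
-144/(-145) + 28*(-149) = -144*(-1/145) - 4172 = 144/145 - 4172 = -604796/145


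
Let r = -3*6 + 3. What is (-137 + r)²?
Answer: 23104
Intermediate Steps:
r = -15 (r = -18 + 3 = -15)
(-137 + r)² = (-137 - 15)² = (-152)² = 23104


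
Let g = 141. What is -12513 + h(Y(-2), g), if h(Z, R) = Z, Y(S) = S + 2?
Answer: -12513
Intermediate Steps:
Y(S) = 2 + S
-12513 + h(Y(-2), g) = -12513 + (2 - 2) = -12513 + 0 = -12513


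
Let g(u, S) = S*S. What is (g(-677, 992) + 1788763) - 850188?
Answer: 1922639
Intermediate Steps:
g(u, S) = S²
(g(-677, 992) + 1788763) - 850188 = (992² + 1788763) - 850188 = (984064 + 1788763) - 850188 = 2772827 - 850188 = 1922639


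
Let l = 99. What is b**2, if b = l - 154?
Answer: 3025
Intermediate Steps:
b = -55 (b = 99 - 154 = -55)
b**2 = (-55)**2 = 3025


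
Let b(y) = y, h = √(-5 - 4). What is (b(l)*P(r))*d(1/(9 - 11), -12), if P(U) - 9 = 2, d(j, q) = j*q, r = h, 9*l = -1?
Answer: -22/3 ≈ -7.3333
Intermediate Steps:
l = -⅑ (l = (⅑)*(-1) = -⅑ ≈ -0.11111)
h = 3*I (h = √(-9) = 3*I ≈ 3.0*I)
r = 3*I ≈ 3.0*I
P(U) = 11 (P(U) = 9 + 2 = 11)
(b(l)*P(r))*d(1/(9 - 11), -12) = (-⅑*11)*(-12/(9 - 11)) = -11*(-12)/(9*(-2)) = -(-11)*(-12)/18 = -11/9*6 = -22/3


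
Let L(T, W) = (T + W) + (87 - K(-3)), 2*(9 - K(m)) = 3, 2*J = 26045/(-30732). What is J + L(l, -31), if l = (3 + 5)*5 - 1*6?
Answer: 5044735/61464 ≈ 82.076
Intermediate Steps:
J = -26045/61464 (J = (26045/(-30732))/2 = (26045*(-1/30732))/2 = (½)*(-26045/30732) = -26045/61464 ≈ -0.42374)
K(m) = 15/2 (K(m) = 9 - ½*3 = 9 - 3/2 = 15/2)
l = 34 (l = 8*5 - 6 = 40 - 6 = 34)
L(T, W) = 159/2 + T + W (L(T, W) = (T + W) + (87 - 1*15/2) = (T + W) + (87 - 15/2) = (T + W) + 159/2 = 159/2 + T + W)
J + L(l, -31) = -26045/61464 + (159/2 + 34 - 31) = -26045/61464 + 165/2 = 5044735/61464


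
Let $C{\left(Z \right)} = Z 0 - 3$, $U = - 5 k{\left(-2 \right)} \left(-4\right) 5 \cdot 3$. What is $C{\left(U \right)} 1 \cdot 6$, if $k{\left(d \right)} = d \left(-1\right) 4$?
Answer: $-18$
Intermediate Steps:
$k{\left(d \right)} = - 4 d$ ($k{\left(d \right)} = - d 4 = - 4 d$)
$U = 2400$ ($U = - 5 \left(\left(-4\right) \left(-2\right)\right) \left(-4\right) 5 \cdot 3 = \left(-5\right) 8 \left(\left(-20\right) 3\right) = \left(-40\right) \left(-60\right) = 2400$)
$C{\left(Z \right)} = -3$ ($C{\left(Z \right)} = 0 - 3 = -3$)
$C{\left(U \right)} 1 \cdot 6 = \left(-3\right) 1 \cdot 6 = \left(-3\right) 6 = -18$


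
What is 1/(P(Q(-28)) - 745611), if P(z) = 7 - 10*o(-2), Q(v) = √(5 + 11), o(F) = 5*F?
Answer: -1/745504 ≈ -1.3414e-6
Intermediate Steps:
Q(v) = 4 (Q(v) = √16 = 4)
P(z) = 107 (P(z) = 7 - 50*(-2) = 7 - 10*(-10) = 7 + 100 = 107)
1/(P(Q(-28)) - 745611) = 1/(107 - 745611) = 1/(-745504) = -1/745504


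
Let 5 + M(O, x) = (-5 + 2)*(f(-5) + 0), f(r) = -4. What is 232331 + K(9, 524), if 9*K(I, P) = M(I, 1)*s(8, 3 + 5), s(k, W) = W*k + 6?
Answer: 2091469/9 ≈ 2.3239e+5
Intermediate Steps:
M(O, x) = 7 (M(O, x) = -5 + (-5 + 2)*(-4 + 0) = -5 - 3*(-4) = -5 + 12 = 7)
s(k, W) = 6 + W*k
K(I, P) = 490/9 (K(I, P) = (7*(6 + (3 + 5)*8))/9 = (7*(6 + 8*8))/9 = (7*(6 + 64))/9 = (7*70)/9 = (⅑)*490 = 490/9)
232331 + K(9, 524) = 232331 + 490/9 = 2091469/9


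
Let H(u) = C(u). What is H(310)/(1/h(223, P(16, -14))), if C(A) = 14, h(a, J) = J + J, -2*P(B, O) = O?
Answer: 196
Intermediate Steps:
P(B, O) = -O/2
h(a, J) = 2*J
H(u) = 14
H(310)/(1/h(223, P(16, -14))) = 14/(1/(2*(-½*(-14)))) = 14/(1/(2*7)) = 14/(1/14) = 14*14 = 196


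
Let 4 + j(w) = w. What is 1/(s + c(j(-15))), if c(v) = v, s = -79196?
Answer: -1/79215 ≈ -1.2624e-5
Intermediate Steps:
j(w) = -4 + w
1/(s + c(j(-15))) = 1/(-79196 + (-4 - 15)) = 1/(-79196 - 19) = 1/(-79215) = -1/79215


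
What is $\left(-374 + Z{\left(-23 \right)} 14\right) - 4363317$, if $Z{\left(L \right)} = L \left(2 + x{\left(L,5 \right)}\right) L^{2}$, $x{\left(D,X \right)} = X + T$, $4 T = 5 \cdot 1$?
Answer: $- \frac{11537959}{2} \approx -5.769 \cdot 10^{6}$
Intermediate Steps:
$T = \frac{5}{4}$ ($T = \frac{5 \cdot 1}{4} = \frac{1}{4} \cdot 5 = \frac{5}{4} \approx 1.25$)
$x{\left(D,X \right)} = \frac{5}{4} + X$ ($x{\left(D,X \right)} = X + \frac{5}{4} = \frac{5}{4} + X$)
$Z{\left(L \right)} = \frac{33 L^{3}}{4}$ ($Z{\left(L \right)} = L \left(2 + \left(\frac{5}{4} + 5\right)\right) L^{2} = L \left(2 + \frac{25}{4}\right) L^{2} = L \frac{33}{4} L^{2} = \frac{33 L}{4} L^{2} = \frac{33 L^{3}}{4}$)
$\left(-374 + Z{\left(-23 \right)} 14\right) - 4363317 = \left(-374 + \frac{33 \left(-23\right)^{3}}{4} \cdot 14\right) - 4363317 = \left(-374 + \frac{33}{4} \left(-12167\right) 14\right) - 4363317 = \left(-374 - \frac{2810577}{2}\right) - 4363317 = - \frac{2811325}{2} - 4363317 = - \frac{11537959}{2}$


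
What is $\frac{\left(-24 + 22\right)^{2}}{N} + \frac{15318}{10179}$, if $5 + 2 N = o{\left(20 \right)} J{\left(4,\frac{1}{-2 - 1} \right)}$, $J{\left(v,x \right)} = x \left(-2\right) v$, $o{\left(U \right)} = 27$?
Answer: $\frac{123082}{75777} \approx 1.6243$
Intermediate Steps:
$J{\left(v,x \right)} = - 2 v x$ ($J{\left(v,x \right)} = - 2 x v = - 2 v x$)
$N = \frac{67}{2}$ ($N = - \frac{5}{2} + \frac{27 \left(\left(-2\right) 4 \frac{1}{-2 - 1}\right)}{2} = - \frac{5}{2} + \frac{27 \left(\left(-2\right) 4 \frac{1}{-3}\right)}{2} = - \frac{5}{2} + \frac{27 \left(\left(-2\right) 4 \left(- \frac{1}{3}\right)\right)}{2} = - \frac{5}{2} + \frac{27 \cdot \frac{8}{3}}{2} = - \frac{5}{2} + \frac{1}{2} \cdot 72 = - \frac{5}{2} + 36 = \frac{67}{2} \approx 33.5$)
$\frac{\left(-24 + 22\right)^{2}}{N} + \frac{15318}{10179} = \frac{\left(-24 + 22\right)^{2}}{\frac{67}{2}} + \frac{15318}{10179} = \left(-2\right)^{2} \cdot \frac{2}{67} + 15318 \cdot \frac{1}{10179} = 4 \cdot \frac{2}{67} + \frac{1702}{1131} = \frac{8}{67} + \frac{1702}{1131} = \frac{123082}{75777}$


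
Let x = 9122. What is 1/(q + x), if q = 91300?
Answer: 1/100422 ≈ 9.9580e-6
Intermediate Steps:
1/(q + x) = 1/(91300 + 9122) = 1/100422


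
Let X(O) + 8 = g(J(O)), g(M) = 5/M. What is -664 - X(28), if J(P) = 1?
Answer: -661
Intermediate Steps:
X(O) = -3 (X(O) = -8 + 5/1 = -8 + 5*1 = -8 + 5 = -3)
-664 - X(28) = -664 - 1*(-3) = -664 + 3 = -661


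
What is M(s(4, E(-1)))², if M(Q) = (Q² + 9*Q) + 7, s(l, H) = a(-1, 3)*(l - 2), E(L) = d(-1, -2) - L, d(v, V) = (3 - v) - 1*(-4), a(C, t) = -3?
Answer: 121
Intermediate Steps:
d(v, V) = 7 - v (d(v, V) = (3 - v) + 4 = 7 - v)
E(L) = 8 - L (E(L) = (7 - 1*(-1)) - L = (7 + 1) - L = 8 - L)
s(l, H) = 6 - 3*l (s(l, H) = -3*(l - 2) = -3*(-2 + l) = 6 - 3*l)
M(Q) = 7 + Q² + 9*Q
M(s(4, E(-1)))² = (7 + (6 - 3*4)² + 9*(6 - 3*4))² = (7 + (6 - 12)² + 9*(6 - 12))² = (7 + (-6)² + 9*(-6))² = (7 + 36 - 54)² = (-11)² = 121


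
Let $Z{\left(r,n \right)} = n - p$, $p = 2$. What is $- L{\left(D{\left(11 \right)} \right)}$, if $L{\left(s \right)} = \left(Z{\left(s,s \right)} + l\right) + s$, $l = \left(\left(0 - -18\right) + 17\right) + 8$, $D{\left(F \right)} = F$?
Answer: $-63$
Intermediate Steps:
$Z{\left(r,n \right)} = -2 + n$ ($Z{\left(r,n \right)} = n - 2 = -2 + n$)
$l = 43$ ($l = \left(\left(0 + 18\right) + 17\right) + 8 = \left(18 + 17\right) + 8 = 35 + 8 = 43$)
$L{\left(s \right)} = 41 + 2 s$ ($L{\left(s \right)} = \left(\left(-2 + s\right) + 43\right) + s = \left(41 + s\right) + s = 41 + 2 s$)
$- L{\left(D{\left(11 \right)} \right)} = - (41 + 2 \cdot 11) = - (41 + 22) = \left(-1\right) 63 = -63$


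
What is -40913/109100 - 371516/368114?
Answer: -27796521841/20080618700 ≈ -1.3842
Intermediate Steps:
-40913/109100 - 371516/368114 = -40913*1/109100 - 371516*1/368114 = -40913/109100 - 185758/184057 = -27796521841/20080618700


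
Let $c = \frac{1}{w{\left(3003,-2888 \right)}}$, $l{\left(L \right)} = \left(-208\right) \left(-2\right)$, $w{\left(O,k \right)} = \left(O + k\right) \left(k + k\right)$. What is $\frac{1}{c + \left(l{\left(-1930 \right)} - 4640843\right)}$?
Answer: $- \frac{664240}{3082357230481} \approx -2.155 \cdot 10^{-7}$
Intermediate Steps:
$w{\left(O,k \right)} = 2 k \left(O + k\right)$ ($w{\left(O,k \right)} = \left(O + k\right) 2 k = 2 k \left(O + k\right)$)
$l{\left(L \right)} = 416$
$c = - \frac{1}{664240}$ ($c = \frac{1}{2 \left(-2888\right) \left(3003 - 2888\right)} = \frac{1}{2 \left(-2888\right) 115} = \frac{1}{-664240} = - \frac{1}{664240} \approx -1.5055 \cdot 10^{-6}$)
$\frac{1}{c + \left(l{\left(-1930 \right)} - 4640843\right)} = \frac{1}{- \frac{1}{664240} + \left(416 - 4640843\right)} = \frac{1}{- \frac{1}{664240} - 4640427} = \frac{1}{- \frac{3082357230481}{664240}} = - \frac{664240}{3082357230481}$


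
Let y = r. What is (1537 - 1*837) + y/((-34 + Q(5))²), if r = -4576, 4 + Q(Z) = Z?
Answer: 68884/99 ≈ 695.80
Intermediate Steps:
Q(Z) = -4 + Z
y = -4576
(1537 - 1*837) + y/((-34 + Q(5))²) = (1537 - 1*837) - 4576/(-34 + (-4 + 5))² = (1537 - 837) - 4576/(-34 + 1)² = 700 - 4576/((-33)²) = 700 - 4576/1089 = 700 - 4576*1/1089 = 700 - 416/99 = 68884/99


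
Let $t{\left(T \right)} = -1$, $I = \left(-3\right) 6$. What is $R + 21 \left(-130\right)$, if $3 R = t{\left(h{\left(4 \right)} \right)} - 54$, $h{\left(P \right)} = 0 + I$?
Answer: $- \frac{8245}{3} \approx -2748.3$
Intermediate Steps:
$I = -18$
$h{\left(P \right)} = -18$ ($h{\left(P \right)} = 0 - 18 = -18$)
$R = - \frac{55}{3}$ ($R = \frac{-1 - 54}{3} = \frac{1}{3} \left(-55\right) = - \frac{55}{3} \approx -18.333$)
$R + 21 \left(-130\right) = - \frac{55}{3} + 21 \left(-130\right) = - \frac{55}{3} - 2730 = - \frac{8245}{3}$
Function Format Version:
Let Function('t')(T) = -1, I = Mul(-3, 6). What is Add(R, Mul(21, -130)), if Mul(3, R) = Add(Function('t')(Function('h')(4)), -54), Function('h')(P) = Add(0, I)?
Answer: Rational(-8245, 3) ≈ -2748.3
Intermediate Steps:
I = -18
Function('h')(P) = -18 (Function('h')(P) = Add(0, -18) = -18)
R = Rational(-55, 3) (R = Mul(Rational(1, 3), Add(-1, -54)) = Mul(Rational(1, 3), -55) = Rational(-55, 3) ≈ -18.333)
Add(R, Mul(21, -130)) = Add(Rational(-55, 3), Mul(21, -130)) = Add(Rational(-55, 3), -2730) = Rational(-8245, 3)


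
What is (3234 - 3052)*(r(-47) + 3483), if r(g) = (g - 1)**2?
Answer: 1053234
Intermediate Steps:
r(g) = (-1 + g)**2
(3234 - 3052)*(r(-47) + 3483) = (3234 - 3052)*((-1 - 47)**2 + 3483) = 182*((-48)**2 + 3483) = 182*(2304 + 3483) = 182*5787 = 1053234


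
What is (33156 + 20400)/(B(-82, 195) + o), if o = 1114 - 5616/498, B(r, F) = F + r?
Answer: 1481716/33635 ≈ 44.053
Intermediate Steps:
o = 91526/83 (o = 1114 - 5616*1/498 = 1114 - 936/83 = 91526/83 ≈ 1102.7)
(33156 + 20400)/(B(-82, 195) + o) = (33156 + 20400)/((195 - 82) + 91526/83) = 53556/(113 + 91526/83) = 53556/(100905/83) = 53556*(83/100905) = 1481716/33635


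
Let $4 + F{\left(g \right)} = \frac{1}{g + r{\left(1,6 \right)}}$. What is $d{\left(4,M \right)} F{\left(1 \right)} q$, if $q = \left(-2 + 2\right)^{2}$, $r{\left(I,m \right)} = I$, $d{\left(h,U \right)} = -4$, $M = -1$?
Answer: $0$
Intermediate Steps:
$q = 0$ ($q = 0^{2} = 0$)
$F{\left(g \right)} = -4 + \frac{1}{1 + g}$ ($F{\left(g \right)} = -4 + \frac{1}{g + 1} = -4 + \frac{1}{1 + g}$)
$d{\left(4,M \right)} F{\left(1 \right)} q = - 4 \frac{-3 - 4}{1 + 1} \cdot 0 = - 4 \frac{-3 - 4}{2} \cdot 0 = - 4 \cdot \frac{1}{2} \left(-7\right) 0 = \left(-4\right) \left(- \frac{7}{2}\right) 0 = 14 \cdot 0 = 0$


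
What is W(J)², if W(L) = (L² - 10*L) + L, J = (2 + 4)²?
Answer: 944784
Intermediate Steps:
J = 36 (J = 6² = 36)
W(L) = L² - 9*L
W(J)² = (36*(-9 + 36))² = (36*27)² = 972² = 944784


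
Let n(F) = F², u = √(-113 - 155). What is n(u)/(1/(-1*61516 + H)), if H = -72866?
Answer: 36014376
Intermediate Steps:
u = 2*I*√67 (u = √(-268) = 2*I*√67 ≈ 16.371*I)
n(u)/(1/(-1*61516 + H)) = (2*I*√67)²/(1/(-1*61516 - 72866)) = -268/(1/(-61516 - 72866)) = -268/(1/(-134382)) = -268/(-1/134382) = -268*(-134382) = 36014376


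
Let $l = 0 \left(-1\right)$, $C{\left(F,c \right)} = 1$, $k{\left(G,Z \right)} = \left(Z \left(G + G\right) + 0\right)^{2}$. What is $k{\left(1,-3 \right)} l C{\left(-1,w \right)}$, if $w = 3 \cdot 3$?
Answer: $0$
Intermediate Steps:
$w = 9$
$k{\left(G,Z \right)} = 4 G^{2} Z^{2}$ ($k{\left(G,Z \right)} = \left(Z 2 G + 0\right)^{2} = \left(2 G Z + 0\right)^{2} = \left(2 G Z\right)^{2} = 4 G^{2} Z^{2}$)
$l = 0$
$k{\left(1,-3 \right)} l C{\left(-1,w \right)} = 4 \cdot 1^{2} \left(-3\right)^{2} \cdot 0 \cdot 1 = 4 \cdot 1 \cdot 9 \cdot 0 \cdot 1 = 36 \cdot 0 \cdot 1 = 0 \cdot 1 = 0$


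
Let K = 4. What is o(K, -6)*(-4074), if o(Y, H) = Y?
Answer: -16296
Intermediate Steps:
o(K, -6)*(-4074) = 4*(-4074) = -16296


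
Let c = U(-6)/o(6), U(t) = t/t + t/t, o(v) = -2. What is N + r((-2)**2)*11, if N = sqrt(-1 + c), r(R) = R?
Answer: 44 + I*sqrt(2) ≈ 44.0 + 1.4142*I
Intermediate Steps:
U(t) = 2 (U(t) = 1 + 1 = 2)
c = -1 (c = 2/(-2) = 2*(-1/2) = -1)
N = I*sqrt(2) (N = sqrt(-1 - 1) = sqrt(-2) = I*sqrt(2) ≈ 1.4142*I)
N + r((-2)**2)*11 = I*sqrt(2) + (-2)**2*11 = I*sqrt(2) + 4*11 = I*sqrt(2) + 44 = 44 + I*sqrt(2)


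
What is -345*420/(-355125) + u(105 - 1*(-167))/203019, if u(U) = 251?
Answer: 393421193/961294965 ≈ 0.40926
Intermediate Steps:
-345*420/(-355125) + u(105 - 1*(-167))/203019 = -345*420/(-355125) + 251/203019 = -144900*(-1/355125) + 251*(1/203019) = 1932/4735 + 251/203019 = 393421193/961294965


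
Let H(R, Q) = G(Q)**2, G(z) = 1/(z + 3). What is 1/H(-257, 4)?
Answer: 49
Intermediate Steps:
G(z) = 1/(3 + z)
H(R, Q) = (3 + Q)**(-2) (H(R, Q) = (1/(3 + Q))**2 = (3 + Q)**(-2))
1/H(-257, 4) = 1/((3 + 4)**(-2)) = 1/(7**(-2)) = 1/(1/49) = 49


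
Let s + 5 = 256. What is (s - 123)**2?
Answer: 16384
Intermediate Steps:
s = 251 (s = -5 + 256 = 251)
(s - 123)**2 = (251 - 123)**2 = 128**2 = 16384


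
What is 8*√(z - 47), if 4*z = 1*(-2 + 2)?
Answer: 8*I*√47 ≈ 54.845*I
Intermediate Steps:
z = 0 (z = (1*(-2 + 2))/4 = (1*0)/4 = (¼)*0 = 0)
8*√(z - 47) = 8*√(0 - 47) = 8*√(-47) = 8*(I*√47) = 8*I*√47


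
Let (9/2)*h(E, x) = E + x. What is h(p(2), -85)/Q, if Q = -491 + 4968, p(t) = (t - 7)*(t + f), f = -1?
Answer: -20/4477 ≈ -0.0044673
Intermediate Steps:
p(t) = (-1 + t)*(-7 + t) (p(t) = (t - 7)*(t - 1) = (-7 + t)*(-1 + t) = (-1 + t)*(-7 + t))
h(E, x) = 2*E/9 + 2*x/9 (h(E, x) = 2*(E + x)/9 = 2*E/9 + 2*x/9)
Q = 4477
h(p(2), -85)/Q = (2*(7 + 2² - 8*2)/9 + (2/9)*(-85))/4477 = (2*(7 + 4 - 16)/9 - 170/9)*(1/4477) = ((2/9)*(-5) - 170/9)*(1/4477) = (-10/9 - 170/9)*(1/4477) = -20*1/4477 = -20/4477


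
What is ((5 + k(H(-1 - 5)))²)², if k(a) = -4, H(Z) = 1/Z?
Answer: 1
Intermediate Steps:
H(Z) = 1/Z
((5 + k(H(-1 - 5)))²)² = ((5 - 4)²)² = (1²)² = 1² = 1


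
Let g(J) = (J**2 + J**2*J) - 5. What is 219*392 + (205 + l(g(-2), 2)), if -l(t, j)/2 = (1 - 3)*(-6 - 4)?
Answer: 86013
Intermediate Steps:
g(J) = -5 + J**2 + J**3 (g(J) = (J**2 + J**3) - 5 = -5 + J**2 + J**3)
l(t, j) = -40 (l(t, j) = -2*(1 - 3)*(-6 - 4) = -(-4)*(-10) = -2*20 = -40)
219*392 + (205 + l(g(-2), 2)) = 219*392 + (205 - 40) = 85848 + 165 = 86013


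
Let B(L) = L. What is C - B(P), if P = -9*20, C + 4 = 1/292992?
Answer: 51566593/292992 ≈ 176.00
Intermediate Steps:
C = -1171967/292992 (C = -4 + 1/292992 = -1171967/292992 ≈ -4.0000)
P = -180
C - B(P) = -1171967/292992 - 1*(-180) = -1171967/292992 + 180 = 51566593/292992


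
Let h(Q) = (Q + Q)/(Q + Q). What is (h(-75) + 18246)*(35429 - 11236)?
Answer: 441449671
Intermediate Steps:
h(Q) = 1 (h(Q) = (2*Q)/((2*Q)) = (2*Q)*(1/(2*Q)) = 1)
(h(-75) + 18246)*(35429 - 11236) = (1 + 18246)*(35429 - 11236) = 18247*24193 = 441449671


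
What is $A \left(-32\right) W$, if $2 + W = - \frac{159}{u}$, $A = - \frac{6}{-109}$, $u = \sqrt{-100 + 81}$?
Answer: $\frac{384}{109} - \frac{30528 i \sqrt{19}}{2071} \approx 3.5229 - 64.253 i$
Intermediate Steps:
$u = i \sqrt{19}$ ($u = \sqrt{-19} = i \sqrt{19} \approx 4.3589 i$)
$A = \frac{6}{109}$ ($A = \left(-6\right) \left(- \frac{1}{109}\right) = \frac{6}{109} \approx 0.055046$)
$W = -2 + \frac{159 i \sqrt{19}}{19}$ ($W = -2 - \frac{159}{i \sqrt{19}} = -2 - 159 \left(- \frac{i \sqrt{19}}{19}\right) = -2 + \frac{159 i \sqrt{19}}{19} \approx -2.0 + 36.477 i$)
$A \left(-32\right) W = \frac{6}{109} \left(-32\right) \left(-2 + \frac{159 i \sqrt{19}}{19}\right) = - \frac{192 \left(-2 + \frac{159 i \sqrt{19}}{19}\right)}{109} = \frac{384}{109} - \frac{30528 i \sqrt{19}}{2071}$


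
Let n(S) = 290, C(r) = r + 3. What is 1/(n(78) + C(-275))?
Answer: 1/18 ≈ 0.055556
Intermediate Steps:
C(r) = 3 + r
1/(n(78) + C(-275)) = 1/(290 + (3 - 275)) = 1/(290 - 272) = 1/18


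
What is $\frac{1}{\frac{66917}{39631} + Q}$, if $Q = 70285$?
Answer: $\frac{39631}{2785531752} \approx 1.4227 \cdot 10^{-5}$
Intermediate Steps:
$\frac{1}{\frac{66917}{39631} + Q} = \frac{1}{\frac{66917}{39631} + 70285} = \frac{1}{\frac{2785531752}{39631}} = \frac{39631}{2785531752}$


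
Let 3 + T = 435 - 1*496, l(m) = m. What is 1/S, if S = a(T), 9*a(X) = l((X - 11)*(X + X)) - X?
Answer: 9/9664 ≈ 0.00093129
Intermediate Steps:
T = -64 (T = -3 + (435 - 1*496) = -3 + (435 - 496) = -3 - 61 = -64)
a(X) = -X/9 + 2*X*(-11 + X)/9 (a(X) = ((X - 11)*(X + X) - X)/9 = ((-11 + X)*(2*X) - X)/9 = (2*X*(-11 + X) - X)/9 = (-X + 2*X*(-11 + X))/9 = -X/9 + 2*X*(-11 + X)/9)
S = 9664/9 (S = (⅑)*(-64)*(-23 + 2*(-64)) = (⅑)*(-64)*(-23 - 128) = (⅑)*(-64)*(-151) = 9664/9 ≈ 1073.8)
1/S = 1/(9664/9) = 9/9664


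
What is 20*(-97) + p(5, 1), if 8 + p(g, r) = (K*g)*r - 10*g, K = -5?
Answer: -2023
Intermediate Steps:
p(g, r) = -8 - 10*g - 5*g*r (p(g, r) = -8 + ((-5*g)*r - 10*g) = -8 + (-5*g*r - 10*g) = -8 + (-10*g - 5*g*r) = -8 - 10*g - 5*g*r)
20*(-97) + p(5, 1) = 20*(-97) + (-8 - 10*5 - 5*5*1) = -1940 + (-8 - 50 - 25) = -1940 - 83 = -2023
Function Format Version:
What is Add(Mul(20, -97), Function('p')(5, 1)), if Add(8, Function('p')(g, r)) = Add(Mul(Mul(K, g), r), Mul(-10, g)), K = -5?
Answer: -2023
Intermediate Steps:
Function('p')(g, r) = Add(-8, Mul(-10, g), Mul(-5, g, r)) (Function('p')(g, r) = Add(-8, Add(Mul(Mul(-5, g), r), Mul(-10, g))) = Add(-8, Add(Mul(-5, g, r), Mul(-10, g))) = Add(-8, Add(Mul(-10, g), Mul(-5, g, r))) = Add(-8, Mul(-10, g), Mul(-5, g, r)))
Add(Mul(20, -97), Function('p')(5, 1)) = Add(Mul(20, -97), Add(-8, Mul(-10, 5), Mul(-5, 5, 1))) = Add(-1940, Add(-8, -50, -25)) = Add(-1940, -83) = -2023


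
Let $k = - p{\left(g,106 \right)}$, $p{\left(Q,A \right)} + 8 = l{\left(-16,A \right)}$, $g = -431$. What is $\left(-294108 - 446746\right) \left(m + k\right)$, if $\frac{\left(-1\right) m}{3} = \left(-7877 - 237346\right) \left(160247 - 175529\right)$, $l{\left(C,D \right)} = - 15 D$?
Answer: $8329045212619240$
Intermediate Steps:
$p{\left(Q,A \right)} = -8 - 15 A$
$m = -11242493658$ ($m = - 3 \left(-7877 - 237346\right) \left(160247 - 175529\right) = - 3 \left(\left(-245223\right) \left(-15282\right)\right) = \left(-3\right) 3747497886 = -11242493658$)
$k = 1598$ ($k = - (-8 - 1590) = \left(-1\right) \left(-1598\right) = 1598$)
$\left(-294108 - 446746\right) \left(m + k\right) = \left(-294108 - 446746\right) \left(-11242493658 + 1598\right) = \left(-740854\right) \left(-11242492060\right) = 8329045212619240$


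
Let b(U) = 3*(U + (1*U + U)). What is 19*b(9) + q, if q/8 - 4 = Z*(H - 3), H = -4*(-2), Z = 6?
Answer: 1811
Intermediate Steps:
H = 8
b(U) = 9*U (b(U) = 3*(U + (U + U)) = 3*(U + 2*U) = 3*(3*U) = 9*U)
q = 272 (q = 32 + 8*(6*(8 - 3)) = 32 + 8*(6*5) = 32 + 8*30 = 32 + 240 = 272)
19*b(9) + q = 19*(9*9) + 272 = 19*81 + 272 = 1539 + 272 = 1811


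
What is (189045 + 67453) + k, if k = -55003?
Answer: 201495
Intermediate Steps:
(189045 + 67453) + k = (189045 + 67453) - 55003 = 256498 - 55003 = 201495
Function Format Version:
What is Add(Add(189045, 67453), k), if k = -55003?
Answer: 201495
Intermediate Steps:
Add(Add(189045, 67453), k) = Add(Add(189045, 67453), -55003) = Add(256498, -55003) = 201495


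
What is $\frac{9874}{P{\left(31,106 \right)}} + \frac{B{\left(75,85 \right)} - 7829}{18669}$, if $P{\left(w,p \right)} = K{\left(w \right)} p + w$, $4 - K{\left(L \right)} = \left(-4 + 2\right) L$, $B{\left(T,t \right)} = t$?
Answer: $\frac{129920618}{131187063} \approx 0.99035$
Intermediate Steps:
$K{\left(L \right)} = 4 + 2 L$ ($K{\left(L \right)} = 4 - \left(-4 + 2\right) L = 4 - - 2 L = 4 + 2 L$)
$P{\left(w,p \right)} = w + p \left(4 + 2 w\right)$ ($P{\left(w,p \right)} = \left(4 + 2 w\right) p + w = p \left(4 + 2 w\right) + w = w + p \left(4 + 2 w\right)$)
$\frac{9874}{P{\left(31,106 \right)}} + \frac{B{\left(75,85 \right)} - 7829}{18669} = \frac{9874}{31 + 2 \cdot 106 \left(2 + 31\right)} + \frac{85 - 7829}{18669} = \frac{9874}{31 + 2 \cdot 106 \cdot 33} + \left(85 - 7829\right) \frac{1}{18669} = \frac{9874}{31 + 6996} - \frac{7744}{18669} = \frac{9874}{7027} - \frac{7744}{18669} = \frac{129920618}{131187063}$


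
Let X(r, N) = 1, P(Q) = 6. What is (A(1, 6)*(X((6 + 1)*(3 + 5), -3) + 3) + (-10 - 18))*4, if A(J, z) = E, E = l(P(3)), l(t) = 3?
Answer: -64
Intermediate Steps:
E = 3
A(J, z) = 3
(A(1, 6)*(X((6 + 1)*(3 + 5), -3) + 3) + (-10 - 18))*4 = (3*(1 + 3) + (-10 - 18))*4 = (3*4 - 28)*4 = (12 - 28)*4 = -16*4 = -64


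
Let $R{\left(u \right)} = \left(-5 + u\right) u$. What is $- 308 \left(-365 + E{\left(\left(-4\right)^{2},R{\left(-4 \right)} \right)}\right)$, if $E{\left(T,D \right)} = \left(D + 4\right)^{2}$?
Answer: $-380380$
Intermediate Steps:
$R{\left(u \right)} = u \left(-5 + u\right)$
$E{\left(T,D \right)} = \left(4 + D\right)^{2}$
$- 308 \left(-365 + E{\left(\left(-4\right)^{2},R{\left(-4 \right)} \right)}\right) = - 308 \left(-365 + \left(4 - 4 \left(-5 - 4\right)\right)^{2}\right) = - 308 \left(-365 + \left(4 - -36\right)^{2}\right) = - 308 \left(-365 + \left(4 + 36\right)^{2}\right) = - 308 \left(-365 + 40^{2}\right) = - 308 \left(-365 + 1600\right) = \left(-308\right) 1235 = -380380$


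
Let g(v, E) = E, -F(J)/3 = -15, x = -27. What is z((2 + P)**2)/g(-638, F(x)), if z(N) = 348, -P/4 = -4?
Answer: 116/15 ≈ 7.7333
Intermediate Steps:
F(J) = 45 (F(J) = -3*(-15) = 45)
P = 16 (P = -4*(-4) = 16)
z((2 + P)**2)/g(-638, F(x)) = 348/45 = 348*(1/45) = 116/15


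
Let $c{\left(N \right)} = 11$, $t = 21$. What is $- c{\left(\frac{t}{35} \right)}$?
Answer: $-11$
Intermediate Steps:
$- c{\left(\frac{t}{35} \right)} = \left(-1\right) 11 = -11$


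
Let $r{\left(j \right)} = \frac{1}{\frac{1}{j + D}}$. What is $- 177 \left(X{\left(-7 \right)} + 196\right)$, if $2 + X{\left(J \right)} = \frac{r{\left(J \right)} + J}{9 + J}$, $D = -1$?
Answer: $- \frac{66021}{2} \approx -33011.0$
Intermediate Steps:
$r{\left(j \right)} = -1 + j$ ($r{\left(j \right)} = \frac{1}{\frac{1}{j - 1}} = \frac{1}{\frac{1}{-1 + j}} = -1 + j$)
$X{\left(J \right)} = -2 + \frac{-1 + 2 J}{9 + J}$ ($X{\left(J \right)} = -2 + \frac{\left(-1 + J\right) + J}{9 + J} = -2 + \frac{-1 + 2 J}{9 + J}$)
$- 177 \left(X{\left(-7 \right)} + 196\right) = - 177 \left(- \frac{19}{9 - 7} + 196\right) = - 177 \left(- \frac{19}{2} + 196\right) = \left(-177\right) \frac{373}{2} = - \frac{66021}{2}$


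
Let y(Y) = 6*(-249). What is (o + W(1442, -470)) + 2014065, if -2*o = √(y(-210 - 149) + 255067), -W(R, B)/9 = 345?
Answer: 2010960 - √253573/2 ≈ 2.0107e+6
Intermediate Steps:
W(R, B) = -3105 (W(R, B) = -9*345 = -3105)
y(Y) = -1494
o = -√253573/2 (o = -√(-1494 + 255067)/2 = -√253573/2 ≈ -251.78)
(o + W(1442, -470)) + 2014065 = (-√253573/2 - 3105) + 2014065 = (-3105 - √253573/2) + 2014065 = 2010960 - √253573/2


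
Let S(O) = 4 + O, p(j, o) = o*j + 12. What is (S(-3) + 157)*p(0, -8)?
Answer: 1896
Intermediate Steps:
p(j, o) = 12 + j*o (p(j, o) = j*o + 12 = 12 + j*o)
(S(-3) + 157)*p(0, -8) = ((4 - 3) + 157)*(12 + 0*(-8)) = (1 + 157)*(12 + 0) = 158*12 = 1896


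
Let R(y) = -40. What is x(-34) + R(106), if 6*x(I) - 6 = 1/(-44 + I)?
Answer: -18253/468 ≈ -39.002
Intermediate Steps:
x(I) = 1 + 1/(6*(-44 + I))
x(-34) + R(106) = (-263/6 - 34)/(-44 - 34) - 40 = -467/6/(-78) - 40 = -1/78*(-467/6) - 40 = 467/468 - 40 = -18253/468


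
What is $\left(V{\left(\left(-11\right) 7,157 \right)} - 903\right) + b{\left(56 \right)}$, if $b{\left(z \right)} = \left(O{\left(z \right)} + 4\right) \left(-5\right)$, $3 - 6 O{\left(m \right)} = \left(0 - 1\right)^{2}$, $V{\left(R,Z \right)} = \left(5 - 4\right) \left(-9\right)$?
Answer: $- \frac{2801}{3} \approx -933.67$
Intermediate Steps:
$V{\left(R,Z \right)} = -9$ ($V{\left(R,Z \right)} = \left(5 - 4\right) \left(-9\right) = 1 \left(-9\right) = -9$)
$O{\left(m \right)} = \frac{1}{3}$ ($O{\left(m \right)} = \frac{1}{2} - \frac{\left(0 - 1\right)^{2}}{6} = \frac{1}{2} - \frac{\left(-1\right)^{2}}{6} = \frac{1}{2} - \frac{1}{6} = \frac{1}{3}$)
$b{\left(z \right)} = - \frac{65}{3}$ ($b{\left(z \right)} = \left(\frac{1}{3} + 4\right) \left(-5\right) = \frac{13}{3} \left(-5\right) = - \frac{65}{3}$)
$\left(V{\left(\left(-11\right) 7,157 \right)} - 903\right) + b{\left(56 \right)} = \left(-9 - 903\right) - \frac{65}{3} = -912 - \frac{65}{3} = - \frac{2801}{3}$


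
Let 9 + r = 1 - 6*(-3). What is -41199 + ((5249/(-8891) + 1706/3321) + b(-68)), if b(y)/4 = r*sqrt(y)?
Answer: -1216485590072/29527011 + 80*I*sqrt(17) ≈ -41199.0 + 329.85*I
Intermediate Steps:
r = 10 (r = -9 + (1 - 6*(-3)) = -9 + (1 + 18) = -9 + 19 = 10)
b(y) = 40*sqrt(y) (b(y) = 4*(10*sqrt(y)) = 40*sqrt(y))
-41199 + ((5249/(-8891) + 1706/3321) + b(-68)) = -41199 + ((5249/(-8891) + 1706/3321) + 40*sqrt(-68)) = -41199 + ((5249*(-1/8891) + 1706*(1/3321)) + 40*(2*I*sqrt(17))) = -41199 + ((-5249/8891 + 1706/3321) + 80*I*sqrt(17)) = -41199 + (-2263883/29527011 + 80*I*sqrt(17)) = -1216485590072/29527011 + 80*I*sqrt(17)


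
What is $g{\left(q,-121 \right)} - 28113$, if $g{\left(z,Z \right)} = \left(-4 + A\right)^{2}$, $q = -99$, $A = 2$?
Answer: $-28109$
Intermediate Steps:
$g{\left(z,Z \right)} = 4$ ($g{\left(z,Z \right)} = \left(-4 + 2\right)^{2} = \left(-2\right)^{2} = 4$)
$g{\left(q,-121 \right)} - 28113 = 4 - 28113 = -28109$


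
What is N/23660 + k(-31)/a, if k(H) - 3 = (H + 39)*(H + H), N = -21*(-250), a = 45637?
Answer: 3256141/15425306 ≈ 0.21109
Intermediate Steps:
N = 5250
k(H) = 3 + 2*H*(39 + H) (k(H) = 3 + (H + 39)*(H + H) = 3 + (39 + H)*(2*H) = 3 + 2*H*(39 + H))
N/23660 + k(-31)/a = 5250/23660 + (3 + 2*(-31)**2 + 78*(-31))/45637 = 5250*(1/23660) + (3 + 2*961 - 2418)*(1/45637) = 75/338 + (3 + 1922 - 2418)*(1/45637) = 75/338 - 493*1/45637 = 75/338 - 493/45637 = 3256141/15425306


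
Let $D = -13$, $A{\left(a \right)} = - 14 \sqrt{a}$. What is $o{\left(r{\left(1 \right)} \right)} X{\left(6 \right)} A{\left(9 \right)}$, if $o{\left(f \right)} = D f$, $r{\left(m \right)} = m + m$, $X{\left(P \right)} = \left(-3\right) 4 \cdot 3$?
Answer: $-39312$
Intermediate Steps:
$X{\left(P \right)} = -36$ ($X{\left(P \right)} = \left(-12\right) 3 = -36$)
$r{\left(m \right)} = 2 m$
$o{\left(f \right)} = - 13 f$
$o{\left(r{\left(1 \right)} \right)} X{\left(6 \right)} A{\left(9 \right)} = - 13 \cdot 2 \cdot 1 \left(-36\right) \left(- 14 \sqrt{9}\right) = \left(-13\right) 2 \left(-36\right) \left(\left(-14\right) 3\right) = \left(-26\right) \left(-36\right) \left(-42\right) = 936 \left(-42\right) = -39312$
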